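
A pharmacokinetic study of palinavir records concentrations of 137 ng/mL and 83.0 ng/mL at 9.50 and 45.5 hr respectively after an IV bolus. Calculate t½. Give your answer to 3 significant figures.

49.8 hours

k = ln(C₁/C₂) / (t₂ − t₁) = ln(137/83.0) / (45.5 − 9.50)
  = 0.5011 / 36.00 = 0.01392 hr⁻¹
t½ = ln 2 / k = ln 2 / 0.01392 ≈ 49.8 hours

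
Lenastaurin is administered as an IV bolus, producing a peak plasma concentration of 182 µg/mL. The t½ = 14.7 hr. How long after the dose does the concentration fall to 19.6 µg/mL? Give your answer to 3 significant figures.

47.3 hours

k = ln 2 / 14.7 = 0.04715 hr⁻¹
C(t) = C₀ e^(−kt)  ⇒  t = ln(C₀/C) / k
t = ln(182/19.6) / 0.04715 = 2.228 / 0.04715 ≈ 47.3 hours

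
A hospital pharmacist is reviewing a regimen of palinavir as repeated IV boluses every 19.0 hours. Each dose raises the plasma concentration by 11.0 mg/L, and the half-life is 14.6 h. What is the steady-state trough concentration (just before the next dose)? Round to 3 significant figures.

k = ln 2 / 14.6 = 0.04748 h⁻¹
Fraction remaining after one interval: e^(−kτ) = e^(−0.04748 × 19.0) = 0.4057
R = 1 / (1 − 0.4057) = 1.683
Css,max = 11.0 × 1.683 = 18.51 mg/L
Css,min = Css,max × e^(−kτ) = 18.51 × 0.4057 ≈ 7.51 mg/L

7.51 mg/L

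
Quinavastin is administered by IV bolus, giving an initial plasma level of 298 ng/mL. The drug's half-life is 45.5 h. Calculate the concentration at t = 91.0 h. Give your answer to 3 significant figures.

74.5 ng/mL

k = ln 2 / 45.5 = 0.01523 h⁻¹
91.0 h is 2.000 half-lives, so C = 298 × (1/2)^2.000 = 298 × 0.2500 ≈ 74.5 ng/mL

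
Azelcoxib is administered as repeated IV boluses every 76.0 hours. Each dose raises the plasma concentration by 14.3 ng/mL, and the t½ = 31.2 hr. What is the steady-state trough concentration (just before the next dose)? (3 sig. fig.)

k = ln 2 / 31.2 = 0.02222 hr⁻¹
Fraction remaining after one interval: e^(−kτ) = e^(−0.02222 × 76.0) = 0.1848
R = 1 / (1 − 0.1848) = 1.227
Css,max = 14.3 × 1.227 = 17.54 ng/mL
Css,min = Css,max × e^(−kτ) = 17.54 × 0.1848 ≈ 3.24 ng/mL

3.24 ng/mL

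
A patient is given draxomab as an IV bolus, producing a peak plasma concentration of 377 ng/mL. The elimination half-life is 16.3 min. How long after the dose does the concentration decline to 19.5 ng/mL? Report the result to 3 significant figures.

69.7 minutes

k = ln 2 / 16.3 = 0.04252 min⁻¹
C(t) = C₀ e^(−kt)  ⇒  t = ln(C₀/C) / k
t = ln(377/19.5) / 0.04252 = 2.962 / 0.04252 ≈ 69.7 minutes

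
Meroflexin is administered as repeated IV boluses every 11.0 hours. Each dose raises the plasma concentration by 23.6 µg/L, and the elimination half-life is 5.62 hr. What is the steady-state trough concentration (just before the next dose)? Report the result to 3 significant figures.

k = ln 2 / 5.62 = 0.1233 hr⁻¹
Fraction remaining after one interval: e^(−kτ) = e^(−0.1233 × 11.0) = 0.2575
R = 1 / (1 − 0.2575) = 1.347
Css,max = 23.6 × 1.347 = 31.78 µg/L
Css,min = Css,max × e^(−kτ) = 31.78 × 0.2575 ≈ 8.18 µg/L

8.18 µg/L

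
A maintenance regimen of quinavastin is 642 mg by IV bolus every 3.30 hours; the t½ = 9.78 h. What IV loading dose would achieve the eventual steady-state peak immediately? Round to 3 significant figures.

3080 mg

k = ln 2 / 9.78 = 0.07087 h⁻¹
Accumulation ratio R = 1 / (1 − e^(−kτ)) = 1 / (1 − e^(−0.07087×3.30)) = 1 / (1 − 0.7915) = 4.795
Loading dose = maintenance dose × R = 642 × 4.795 ≈ 3080 mg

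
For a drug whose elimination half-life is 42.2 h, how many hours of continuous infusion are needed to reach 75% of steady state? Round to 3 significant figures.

k = ln 2 / 42.2 = 0.01643 h⁻¹
f = 1 − e^(−kt)  ⇒  t = −ln(1 − f) / k
t = −ln(1 − 0.75) / 0.01643 = 1.386 / 0.01643 ≈ 84.4 hours

84.4 hours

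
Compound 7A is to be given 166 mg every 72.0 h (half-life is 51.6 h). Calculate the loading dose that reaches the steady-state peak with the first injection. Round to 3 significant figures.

k = ln 2 / 51.6 = 0.01343 h⁻¹
Accumulation ratio R = 1 / (1 − e^(−kτ)) = 1 / (1 − e^(−0.01343×72.0)) = 1 / (1 − 0.3802) = 1.613
Loading dose = maintenance dose × R = 166 × 1.613 ≈ 268 mg

268 mg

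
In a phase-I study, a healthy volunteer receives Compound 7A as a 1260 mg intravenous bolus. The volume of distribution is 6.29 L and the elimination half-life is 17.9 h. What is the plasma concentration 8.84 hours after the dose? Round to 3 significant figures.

142 µg/mL

C₀ = dose / V = 1260 / 6.29 = 200.3 µg/mL
k = ln 2 / 17.9 = 0.03872 h⁻¹
C(t) = C₀ e^(−kt) = 200.3 × e^(−0.03872 × 8.84) = 200.3 × e^(−0.3423) = 200.3 × 0.7101 ≈ 142 µg/mL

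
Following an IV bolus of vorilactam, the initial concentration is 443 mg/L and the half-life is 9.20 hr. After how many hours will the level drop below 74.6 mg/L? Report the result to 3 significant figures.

k = ln 2 / 9.20 = 0.07534 hr⁻¹
C(t) = C₀ e^(−kt)  ⇒  t = ln(C₀/C) / k
t = ln(443/74.6) / 0.07534 = 1.781 / 0.07534 ≈ 23.6 hours

23.6 hours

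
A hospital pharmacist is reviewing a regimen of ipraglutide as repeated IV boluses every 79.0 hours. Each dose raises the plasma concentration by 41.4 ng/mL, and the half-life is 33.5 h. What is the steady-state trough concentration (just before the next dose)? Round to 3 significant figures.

10.0 ng/mL

k = ln 2 / 33.5 = 0.02069 h⁻¹
Fraction remaining after one interval: e^(−kτ) = e^(−0.02069 × 79.0) = 0.1950
R = 1 / (1 − 0.1950) = 1.242
Css,max = 41.4 × 1.242 = 51.43 ng/mL
Css,min = Css,max × e^(−kτ) = 51.43 × 0.1950 ≈ 10.0 ng/mL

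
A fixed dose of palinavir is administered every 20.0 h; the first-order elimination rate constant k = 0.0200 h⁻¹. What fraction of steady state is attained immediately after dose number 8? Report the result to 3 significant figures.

f_n = 1 − e^(−nkτ) = 1 − e^(−8 × 0.02000 × 20.0) = 1 − e^(−3.200) = 1 − 0.04076 ≈ 0.959

0.959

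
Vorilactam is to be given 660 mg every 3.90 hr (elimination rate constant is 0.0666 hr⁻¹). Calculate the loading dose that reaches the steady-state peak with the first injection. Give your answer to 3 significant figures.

Accumulation ratio R = 1 / (1 − e^(−kτ)) = 1 / (1 − e^(−0.06660×3.90)) = 1 / (1 − 0.7713) = 4.372
Loading dose = maintenance dose × R = 660 × 4.372 ≈ 2890 mg

2890 mg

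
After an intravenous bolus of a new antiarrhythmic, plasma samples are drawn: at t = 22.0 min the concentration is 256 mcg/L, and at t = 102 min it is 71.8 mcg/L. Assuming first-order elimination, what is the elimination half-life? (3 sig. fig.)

43.6 minutes

k = ln(C₁/C₂) / (t₂ − t₁) = ln(256/71.8) / (102 − 22.0)
  = 1.271 / 80.00 = 0.01589 min⁻¹
t½ = ln 2 / k = ln 2 / 0.01589 ≈ 43.6 minutes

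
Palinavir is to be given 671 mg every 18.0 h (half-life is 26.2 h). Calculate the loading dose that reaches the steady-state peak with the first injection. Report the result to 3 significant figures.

k = ln 2 / 26.2 = 0.02646 h⁻¹
Accumulation ratio R = 1 / (1 − e^(−kτ)) = 1 / (1 − e^(−0.02646×18.0)) = 1 / (1 − 0.6211) = 2.639
Loading dose = maintenance dose × R = 671 × 2.639 ≈ 1770 mg

1770 mg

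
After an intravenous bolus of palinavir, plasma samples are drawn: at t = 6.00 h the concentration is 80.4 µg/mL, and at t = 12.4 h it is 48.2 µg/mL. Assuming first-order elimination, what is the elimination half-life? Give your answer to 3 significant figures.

k = ln(C₁/C₂) / (t₂ − t₁) = ln(80.4/48.2) / (12.4 − 6.00)
  = 0.5117 / 6.400 = 0.07995 h⁻¹
t½ = ln 2 / k = ln 2 / 0.07995 ≈ 8.67 hours

8.67 hours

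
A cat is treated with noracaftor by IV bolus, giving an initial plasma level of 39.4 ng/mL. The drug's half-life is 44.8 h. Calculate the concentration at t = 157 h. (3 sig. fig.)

k = ln 2 / 44.8 = 0.01547 h⁻¹
C(t) = C₀ e^(−kt) = 39.4 × e^(−0.01547 × 157) = 39.4 × e^(−2.429) = 39.4 × 0.08812 ≈ 3.47 ng/mL

3.47 ng/mL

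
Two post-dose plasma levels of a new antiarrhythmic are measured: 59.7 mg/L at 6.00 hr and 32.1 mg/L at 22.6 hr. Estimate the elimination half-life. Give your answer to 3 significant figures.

k = ln(C₁/C₂) / (t₂ − t₁) = ln(59.7/32.1) / (22.6 − 6.00)
  = 0.6205 / 16.60 = 0.03738 hr⁻¹
t½ = ln 2 / k = ln 2 / 0.03738 ≈ 18.5 hours

18.5 hours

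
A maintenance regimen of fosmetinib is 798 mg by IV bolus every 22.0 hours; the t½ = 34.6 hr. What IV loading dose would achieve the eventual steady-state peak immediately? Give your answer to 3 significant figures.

k = ln 2 / 34.6 = 0.02003 hr⁻¹
Accumulation ratio R = 1 / (1 − e^(−kτ)) = 1 / (1 − e^(−0.02003×22.0)) = 1 / (1 − 0.6436) = 2.806
Loading dose = maintenance dose × R = 798 × 2.806 ≈ 2240 mg

2240 mg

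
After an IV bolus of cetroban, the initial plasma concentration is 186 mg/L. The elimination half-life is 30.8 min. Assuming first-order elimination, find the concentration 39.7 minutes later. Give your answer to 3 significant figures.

76.1 mg/L

k = ln 2 / 30.8 = 0.02250 min⁻¹
39.7 min is 1.289 half-lives, so C = 186 × (1/2)^1.289 = 186 × 0.4092 ≈ 76.1 mg/L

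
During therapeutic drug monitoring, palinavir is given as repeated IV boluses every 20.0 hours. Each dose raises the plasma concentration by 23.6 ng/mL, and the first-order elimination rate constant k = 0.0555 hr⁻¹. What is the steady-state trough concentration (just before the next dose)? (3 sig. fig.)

11.6 ng/mL

Fraction remaining after one interval: e^(−kτ) = e^(−0.05550 × 20.0) = 0.3296
R = 1 / (1 − 0.3296) = 1.492
Css,max = 23.6 × 1.492 = 35.20 ng/mL
Css,min = Css,max × e^(−kτ) = 35.20 × 0.3296 ≈ 11.6 ng/mL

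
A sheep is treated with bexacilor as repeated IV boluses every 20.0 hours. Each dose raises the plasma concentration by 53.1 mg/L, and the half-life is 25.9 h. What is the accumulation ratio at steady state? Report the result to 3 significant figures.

k = ln 2 / 25.9 = 0.02676 h⁻¹
Fraction remaining after one interval: e^(−kτ) = e^(−0.02676 × 20.0) = 0.5855
R = 1 / (1 − 0.5855) = 1 / 0.4145 ≈ 2.41

2.41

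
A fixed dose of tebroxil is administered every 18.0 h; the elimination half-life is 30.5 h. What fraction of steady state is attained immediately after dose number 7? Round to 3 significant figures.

k = ln 2 / 30.5 = 0.02273 h⁻¹
f_n = 1 − e^(−nkτ) = 1 − e^(−7 × 0.02273 × 18.0) = 1 − e^(−2.863) = 1 − 0.05707 ≈ 0.943

0.943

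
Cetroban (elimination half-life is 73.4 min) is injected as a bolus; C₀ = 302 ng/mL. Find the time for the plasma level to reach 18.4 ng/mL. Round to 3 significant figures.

296 minutes

k = ln 2 / 73.4 = 0.009443 min⁻¹
C(t) = C₀ e^(−kt)  ⇒  t = ln(C₀/C) / k
t = ln(302/18.4) / 0.009443 = 2.798 / 0.009443 ≈ 296 minutes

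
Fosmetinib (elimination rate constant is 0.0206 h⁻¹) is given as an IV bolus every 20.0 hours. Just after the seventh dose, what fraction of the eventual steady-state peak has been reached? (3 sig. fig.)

f_n = 1 − e^(−nkτ) = 1 − e^(−7 × 0.02060 × 20.0) = 1 − e^(−2.884) = 1 − 0.05591 ≈ 0.944

0.944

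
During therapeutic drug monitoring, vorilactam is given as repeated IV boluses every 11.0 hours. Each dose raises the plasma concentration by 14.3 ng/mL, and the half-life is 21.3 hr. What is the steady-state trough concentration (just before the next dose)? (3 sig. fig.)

k = ln 2 / 21.3 = 0.03254 hr⁻¹
Fraction remaining after one interval: e^(−kτ) = e^(−0.03254 × 11.0) = 0.6991
R = 1 / (1 − 0.6991) = 3.323
Css,max = 14.3 × 3.323 = 47.52 ng/mL
Css,min = Css,max × e^(−kτ) = 47.52 × 0.6991 ≈ 33.2 ng/mL

33.2 ng/mL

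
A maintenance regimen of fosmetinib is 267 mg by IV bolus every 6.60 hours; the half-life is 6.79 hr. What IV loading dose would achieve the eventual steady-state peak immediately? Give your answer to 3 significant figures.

k = ln 2 / 6.79 = 0.1021 hr⁻¹
Accumulation ratio R = 1 / (1 − e^(−kτ)) = 1 / (1 − e^(−0.1021×6.60)) = 1 / (1 − 0.5098) = 2.040
Loading dose = maintenance dose × R = 267 × 2.040 ≈ 545 mg

545 mg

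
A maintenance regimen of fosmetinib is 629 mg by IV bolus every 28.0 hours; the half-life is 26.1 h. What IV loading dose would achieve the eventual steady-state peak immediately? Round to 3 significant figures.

k = ln 2 / 26.1 = 0.02656 h⁻¹
Accumulation ratio R = 1 / (1 − e^(−kτ)) = 1 / (1 − e^(−0.02656×28.0)) = 1 / (1 − 0.4754) = 1.906
Loading dose = maintenance dose × R = 629 × 1.906 ≈ 1200 mg

1200 mg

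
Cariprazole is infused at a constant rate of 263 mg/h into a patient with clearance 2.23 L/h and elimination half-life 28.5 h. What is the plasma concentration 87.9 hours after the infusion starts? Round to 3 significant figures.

104 mg/L

Css = rate / CL = 263 / 2.23 = 117.9 mg/L
k = ln 2 / 28.5 = 0.02432 h⁻¹
C(t) = Css (1 − e^(−kt)) = 117.9 × (1 − e^(−2.138)) = 117.9 × 0.8821 ≈ 104 mg/L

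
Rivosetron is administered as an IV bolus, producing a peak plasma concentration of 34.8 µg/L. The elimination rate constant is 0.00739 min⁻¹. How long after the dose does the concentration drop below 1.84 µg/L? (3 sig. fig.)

C(t) = C₀ e^(−kt)  ⇒  t = ln(C₀/C) / k
t = ln(34.8/1.84) / 0.007390 = 2.940 / 0.007390 ≈ 398 minutes

398 minutes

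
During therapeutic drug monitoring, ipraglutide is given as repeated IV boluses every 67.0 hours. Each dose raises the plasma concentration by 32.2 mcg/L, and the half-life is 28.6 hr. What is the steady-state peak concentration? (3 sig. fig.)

40.1 mcg/L

k = ln 2 / 28.6 = 0.02424 hr⁻¹
Fraction remaining after one interval: e^(−kτ) = e^(−0.02424 × 67.0) = 0.1971
R = 1 / (1 − 0.1971) = 1.246
Css,max = 32.2 × 1.246 ≈ 40.1 mcg/L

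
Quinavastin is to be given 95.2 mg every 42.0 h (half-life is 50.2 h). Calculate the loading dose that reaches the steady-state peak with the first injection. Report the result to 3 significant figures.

216 mg

k = ln 2 / 50.2 = 0.01381 h⁻¹
Accumulation ratio R = 1 / (1 − e^(−kτ)) = 1 / (1 − e^(−0.01381×42.0)) = 1 / (1 − 0.5599) = 2.272
Loading dose = maintenance dose × R = 95.2 × 2.272 ≈ 216 mg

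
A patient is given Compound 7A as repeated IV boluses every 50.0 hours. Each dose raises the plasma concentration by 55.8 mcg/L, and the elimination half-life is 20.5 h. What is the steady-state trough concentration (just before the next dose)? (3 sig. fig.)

k = ln 2 / 20.5 = 0.03381 h⁻¹
Fraction remaining after one interval: e^(−kτ) = e^(−0.03381 × 50.0) = 0.1844
R = 1 / (1 − 0.1844) = 1.226
Css,max = 55.8 × 1.226 = 68.42 mcg/L
Css,min = Css,max × e^(−kτ) = 68.42 × 0.1844 ≈ 12.6 mcg/L

12.6 mcg/L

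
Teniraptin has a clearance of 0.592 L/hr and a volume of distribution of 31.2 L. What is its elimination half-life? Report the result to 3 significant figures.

36.5 hours

k = CL / V = 0.592 / 31.2 = 0.01897 hr⁻¹
t½ = ln 2 / k = ln 2 / 0.01897 ≈ 36.5 hours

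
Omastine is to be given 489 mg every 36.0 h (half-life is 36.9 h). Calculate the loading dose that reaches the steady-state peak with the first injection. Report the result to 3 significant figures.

k = ln 2 / 36.9 = 0.01878 h⁻¹
Accumulation ratio R = 1 / (1 − e^(−kτ)) = 1 / (1 − e^(−0.01878×36.0)) = 1 / (1 − 0.5085) = 2.035
Loading dose = maintenance dose × R = 489 × 2.035 ≈ 995 mg

995 mg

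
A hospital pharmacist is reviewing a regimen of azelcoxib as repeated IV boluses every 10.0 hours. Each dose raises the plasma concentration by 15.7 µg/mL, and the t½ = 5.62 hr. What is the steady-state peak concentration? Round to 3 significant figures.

k = ln 2 / 5.62 = 0.1233 hr⁻¹
Fraction remaining after one interval: e^(−kτ) = e^(−0.1233 × 10.0) = 0.2913
R = 1 / (1 − 0.2913) = 1.411
Css,max = 15.7 × 1.411 ≈ 22.2 µg/mL

22.2 µg/mL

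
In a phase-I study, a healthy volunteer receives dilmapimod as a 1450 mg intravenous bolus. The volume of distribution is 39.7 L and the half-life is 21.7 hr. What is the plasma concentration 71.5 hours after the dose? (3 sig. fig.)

C₀ = dose / V = 1450 / 39.7 = 36.52 µg/mL
k = ln 2 / 21.7 = 0.03194 hr⁻¹
C(t) = C₀ e^(−kt) = 36.52 × e^(−0.03194 × 71.5) = 36.52 × e^(−2.284) = 36.52 × 0.1019 ≈ 3.72 µg/mL

3.72 µg/mL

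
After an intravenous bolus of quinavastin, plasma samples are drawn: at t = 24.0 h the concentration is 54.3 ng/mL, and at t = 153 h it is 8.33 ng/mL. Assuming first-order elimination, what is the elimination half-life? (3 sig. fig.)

47.7 hours

k = ln(C₁/C₂) / (t₂ − t₁) = ln(54.3/8.33) / (153 − 24.0)
  = 1.875 / 129.0 = 0.01453 h⁻¹
t½ = ln 2 / k = ln 2 / 0.01453 ≈ 47.7 hours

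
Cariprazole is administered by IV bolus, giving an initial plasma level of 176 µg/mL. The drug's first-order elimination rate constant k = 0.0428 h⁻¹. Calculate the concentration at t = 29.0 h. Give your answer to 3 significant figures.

50.9 µg/mL

C(t) = C₀ e^(−kt) = 176 × e^(−0.04280 × 29.0) = 176 × e^(−1.241) = 176 × 0.2890 ≈ 50.9 µg/mL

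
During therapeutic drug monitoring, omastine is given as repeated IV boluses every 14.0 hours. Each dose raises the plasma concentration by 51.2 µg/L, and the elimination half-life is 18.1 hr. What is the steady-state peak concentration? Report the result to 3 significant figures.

123 µg/L

k = ln 2 / 18.1 = 0.03830 hr⁻¹
Fraction remaining after one interval: e^(−kτ) = e^(−0.03830 × 14.0) = 0.5850
R = 1 / (1 − 0.5850) = 2.410
Css,max = 51.2 × 2.410 ≈ 123 µg/L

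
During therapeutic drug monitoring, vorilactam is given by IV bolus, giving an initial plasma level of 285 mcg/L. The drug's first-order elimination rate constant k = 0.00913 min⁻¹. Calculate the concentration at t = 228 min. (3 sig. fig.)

C(t) = C₀ e^(−kt) = 285 × e^(−0.009130 × 228) = 285 × e^(−2.082) = 285 × 0.1247 ≈ 35.5 mcg/L

35.5 mcg/L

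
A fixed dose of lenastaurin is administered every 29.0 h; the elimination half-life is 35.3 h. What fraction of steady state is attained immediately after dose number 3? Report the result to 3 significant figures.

k = ln 2 / 35.3 = 0.01964 h⁻¹
f_n = 1 − e^(−nkτ) = 1 − e^(−3 × 0.01964 × 29.0) = 1 − e^(−1.708) = 1 − 0.1812 ≈ 0.819

0.819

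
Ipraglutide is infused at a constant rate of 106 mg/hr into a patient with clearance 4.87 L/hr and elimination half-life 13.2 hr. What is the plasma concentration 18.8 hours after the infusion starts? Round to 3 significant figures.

13.7 mg/L

Css = rate / CL = 106 / 4.87 = 21.77 mg/L
k = ln 2 / 13.2 = 0.05251 hr⁻¹
C(t) = Css (1 − e^(−kt)) = 21.77 × (1 − e^(−0.9872)) = 21.77 × 0.6274 ≈ 13.7 mg/L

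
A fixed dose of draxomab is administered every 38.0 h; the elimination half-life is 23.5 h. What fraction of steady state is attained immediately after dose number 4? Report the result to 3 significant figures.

k = ln 2 / 23.5 = 0.02950 h⁻¹
f_n = 1 − e^(−nkτ) = 1 − e^(−4 × 0.02950 × 38.0) = 1 − e^(−4.483) = 1 − 0.01130 ≈ 0.989

0.989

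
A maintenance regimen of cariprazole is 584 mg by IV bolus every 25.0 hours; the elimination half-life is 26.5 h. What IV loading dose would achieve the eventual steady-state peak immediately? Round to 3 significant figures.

k = ln 2 / 26.5 = 0.02616 h⁻¹
Accumulation ratio R = 1 / (1 − e^(−kτ)) = 1 / (1 − e^(−0.02616×25.0)) = 1 / (1 − 0.5200) = 2.083
Loading dose = maintenance dose × R = 584 × 2.083 ≈ 1220 mg

1220 mg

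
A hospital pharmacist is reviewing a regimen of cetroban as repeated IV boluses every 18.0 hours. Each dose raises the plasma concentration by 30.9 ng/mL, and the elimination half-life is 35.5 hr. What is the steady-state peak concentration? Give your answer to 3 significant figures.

104 ng/mL

k = ln 2 / 35.5 = 0.01953 hr⁻¹
Fraction remaining after one interval: e^(−kτ) = e^(−0.01953 × 18.0) = 0.7037
R = 1 / (1 − 0.7037) = 3.375
Css,max = 30.9 × 3.375 ≈ 104 ng/mL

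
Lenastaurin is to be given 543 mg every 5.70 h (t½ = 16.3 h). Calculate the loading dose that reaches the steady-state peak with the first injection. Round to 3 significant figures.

k = ln 2 / 16.3 = 0.04252 h⁻¹
Accumulation ratio R = 1 / (1 − e^(−kτ)) = 1 / (1 − e^(−0.04252×5.70)) = 1 / (1 − 0.7848) = 4.646
Loading dose = maintenance dose × R = 543 × 4.646 ≈ 2520 mg

2520 mg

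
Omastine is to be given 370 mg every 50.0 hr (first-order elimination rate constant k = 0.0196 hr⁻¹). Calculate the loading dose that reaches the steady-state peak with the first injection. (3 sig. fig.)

592 mg

Accumulation ratio R = 1 / (1 − e^(−kτ)) = 1 / (1 − e^(−0.01960×50.0)) = 1 / (1 − 0.3753) = 1.601
Loading dose = maintenance dose × R = 370 × 1.601 ≈ 592 mg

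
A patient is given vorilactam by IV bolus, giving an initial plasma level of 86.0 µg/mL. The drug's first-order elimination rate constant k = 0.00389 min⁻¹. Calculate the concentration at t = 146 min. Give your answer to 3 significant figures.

48.7 µg/mL

C(t) = C₀ e^(−kt) = 86.0 × e^(−0.003890 × 146) = 86.0 × e^(−0.5679) = 86.0 × 0.5667 ≈ 48.7 µg/mL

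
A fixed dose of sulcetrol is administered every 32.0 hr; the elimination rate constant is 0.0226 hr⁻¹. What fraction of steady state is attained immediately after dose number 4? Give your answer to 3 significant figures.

0.945

f_n = 1 − e^(−nkτ) = 1 − e^(−4 × 0.02260 × 32.0) = 1 − e^(−2.893) = 1 − 0.05542 ≈ 0.945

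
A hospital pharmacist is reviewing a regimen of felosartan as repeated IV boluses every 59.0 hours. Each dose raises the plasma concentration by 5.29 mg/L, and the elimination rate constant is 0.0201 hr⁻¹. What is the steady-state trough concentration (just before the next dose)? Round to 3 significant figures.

Fraction remaining after one interval: e^(−kτ) = e^(−0.02010 × 59.0) = 0.3055
R = 1 / (1 − 0.3055) = 1.440
Css,max = 5.29 × 1.440 = 7.617 mg/L
Css,min = Css,max × e^(−kτ) = 7.617 × 0.3055 ≈ 2.33 mg/L

2.33 mg/L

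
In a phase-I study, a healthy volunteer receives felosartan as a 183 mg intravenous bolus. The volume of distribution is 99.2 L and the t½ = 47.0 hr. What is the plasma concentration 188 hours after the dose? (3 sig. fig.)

0.115 µg/mL

C₀ = dose / V = 183 / 99.2 = 1.845 µg/mL
k = ln 2 / 47.0 = 0.01475 hr⁻¹
C(t) = C₀ e^(−kt) = 1.845 × e^(−0.01475 × 188) = 1.845 × e^(−2.773) = 1.845 × 0.06250 ≈ 0.115 µg/mL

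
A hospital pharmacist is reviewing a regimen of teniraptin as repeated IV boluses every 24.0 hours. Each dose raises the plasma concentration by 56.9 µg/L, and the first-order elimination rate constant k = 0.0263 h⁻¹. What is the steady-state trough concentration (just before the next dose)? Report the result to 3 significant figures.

64.7 µg/L

Fraction remaining after one interval: e^(−kτ) = e^(−0.02630 × 24.0) = 0.5320
R = 1 / (1 − 0.5320) = 2.137
Css,max = 56.9 × 2.137 = 121.6 µg/L
Css,min = Css,max × e^(−kτ) = 121.6 × 0.5320 ≈ 64.7 µg/L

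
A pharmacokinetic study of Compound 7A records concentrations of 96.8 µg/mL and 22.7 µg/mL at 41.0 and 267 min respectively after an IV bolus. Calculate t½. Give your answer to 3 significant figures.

k = ln(C₁/C₂) / (t₂ − t₁) = ln(96.8/22.7) / (267 − 41.0)
  = 1.450 / 226.0 = 0.006417 min⁻¹
t½ = ln 2 / k = ln 2 / 0.006417 ≈ 108 minutes

108 minutes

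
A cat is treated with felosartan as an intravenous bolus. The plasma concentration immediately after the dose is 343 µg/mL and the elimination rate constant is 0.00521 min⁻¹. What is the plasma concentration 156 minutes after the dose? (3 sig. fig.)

C(t) = C₀ e^(−kt) = 343 × e^(−0.005210 × 156) = 343 × e^(−0.8128) = 343 × 0.4436 ≈ 152 µg/mL

152 µg/mL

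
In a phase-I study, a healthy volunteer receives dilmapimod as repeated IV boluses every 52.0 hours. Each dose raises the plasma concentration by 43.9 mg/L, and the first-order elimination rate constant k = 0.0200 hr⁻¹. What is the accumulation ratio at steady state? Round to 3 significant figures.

Fraction remaining after one interval: e^(−kτ) = e^(−0.02000 × 52.0) = 0.3535
R = 1 / (1 − 0.3535) = 1 / 0.6465 ≈ 1.55

1.55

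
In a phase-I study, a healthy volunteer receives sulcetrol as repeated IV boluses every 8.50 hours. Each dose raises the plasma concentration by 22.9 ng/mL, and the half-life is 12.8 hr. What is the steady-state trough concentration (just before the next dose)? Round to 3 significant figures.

39.2 ng/mL

k = ln 2 / 12.8 = 0.05415 hr⁻¹
Fraction remaining after one interval: e^(−kτ) = e^(−0.05415 × 8.50) = 0.6311
R = 1 / (1 − 0.6311) = 2.711
Css,max = 22.9 × 2.711 = 62.08 ng/mL
Css,min = Css,max × e^(−kτ) = 62.08 × 0.6311 ≈ 39.2 ng/mL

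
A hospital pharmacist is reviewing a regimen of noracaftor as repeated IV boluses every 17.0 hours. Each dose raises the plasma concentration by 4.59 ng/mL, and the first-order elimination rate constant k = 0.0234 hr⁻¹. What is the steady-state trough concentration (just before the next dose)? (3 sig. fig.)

Fraction remaining after one interval: e^(−kτ) = e^(−0.02340 × 17.0) = 0.6718
R = 1 / (1 − 0.6718) = 3.047
Css,max = 4.59 × 3.047 = 13.99 ng/mL
Css,min = Css,max × e^(−kτ) = 13.99 × 0.6718 ≈ 9.40 ng/mL

9.40 ng/mL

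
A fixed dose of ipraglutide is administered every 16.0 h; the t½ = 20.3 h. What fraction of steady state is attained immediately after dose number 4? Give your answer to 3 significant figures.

k = ln 2 / 20.3 = 0.03415 h⁻¹
f_n = 1 − e^(−nkτ) = 1 − e^(−4 × 0.03415 × 16.0) = 1 − e^(−2.185) = 1 − 0.1124 ≈ 0.888

0.888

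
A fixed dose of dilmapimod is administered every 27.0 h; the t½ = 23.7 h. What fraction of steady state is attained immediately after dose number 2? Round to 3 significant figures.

0.794

k = ln 2 / 23.7 = 0.02925 h⁻¹
f_n = 1 − e^(−nkτ) = 1 − e^(−2 × 0.02925 × 27.0) = 1 − e^(−1.579) = 1 − 0.2061 ≈ 0.794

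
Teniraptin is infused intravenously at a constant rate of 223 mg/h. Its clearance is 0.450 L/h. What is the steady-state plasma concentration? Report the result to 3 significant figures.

Css = infusion rate / CL = 223 / 0.450 ≈ 496 mg/L

496 mg/L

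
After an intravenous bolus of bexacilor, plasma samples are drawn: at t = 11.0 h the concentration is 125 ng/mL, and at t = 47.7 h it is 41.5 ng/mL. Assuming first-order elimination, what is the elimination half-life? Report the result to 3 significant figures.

23.1 hours

k = ln(C₁/C₂) / (t₂ − t₁) = ln(125/41.5) / (47.7 − 11.0)
  = 1.103 / 36.70 = 0.03004 h⁻¹
t½ = ln 2 / k = ln 2 / 0.03004 ≈ 23.1 hours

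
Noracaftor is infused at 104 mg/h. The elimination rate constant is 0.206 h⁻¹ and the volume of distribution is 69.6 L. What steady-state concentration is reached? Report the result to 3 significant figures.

CL = k · V = 0.206 × 69.6 = 14.34 L/h
Css = rate / CL = 104 / 14.34 ≈ 7.25 mg/L

7.25 mg/L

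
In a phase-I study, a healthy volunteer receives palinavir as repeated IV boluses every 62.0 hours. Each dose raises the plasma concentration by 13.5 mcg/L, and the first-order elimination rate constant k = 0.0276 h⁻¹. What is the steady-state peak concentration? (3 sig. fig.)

Fraction remaining after one interval: e^(−kτ) = e^(−0.02760 × 62.0) = 0.1806
R = 1 / (1 − 0.1806) = 1.220
Css,max = 13.5 × 1.220 ≈ 16.5 mcg/L

16.5 mcg/L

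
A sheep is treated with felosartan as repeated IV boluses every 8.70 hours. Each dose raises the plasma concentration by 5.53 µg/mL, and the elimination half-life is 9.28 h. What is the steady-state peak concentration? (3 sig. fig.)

k = ln 2 / 9.28 = 0.07469 h⁻¹
Fraction remaining after one interval: e^(−kτ) = e^(−0.07469 × 8.70) = 0.5221
R = 1 / (1 − 0.5221) = 2.093
Css,max = 5.53 × 2.093 ≈ 11.6 µg/mL

11.6 µg/mL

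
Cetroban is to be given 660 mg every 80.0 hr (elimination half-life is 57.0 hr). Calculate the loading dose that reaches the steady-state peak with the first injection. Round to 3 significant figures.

k = ln 2 / 57.0 = 0.01216 hr⁻¹
Accumulation ratio R = 1 / (1 − e^(−kτ)) = 1 / (1 − e^(−0.01216×80.0)) = 1 / (1 − 0.3780) = 1.608
Loading dose = maintenance dose × R = 660 × 1.608 ≈ 1060 mg

1060 mg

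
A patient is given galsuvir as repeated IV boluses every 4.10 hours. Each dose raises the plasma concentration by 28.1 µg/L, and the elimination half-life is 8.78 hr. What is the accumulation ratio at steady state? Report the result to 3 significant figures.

3.62

k = ln 2 / 8.78 = 0.07895 hr⁻¹
Fraction remaining after one interval: e^(−kτ) = e^(−0.07895 × 4.10) = 0.7235
R = 1 / (1 − 0.7235) = 1 / 0.2765 ≈ 3.62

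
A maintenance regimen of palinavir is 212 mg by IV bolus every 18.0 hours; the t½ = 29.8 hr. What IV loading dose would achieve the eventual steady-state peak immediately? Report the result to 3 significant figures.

620 mg

k = ln 2 / 29.8 = 0.02326 hr⁻¹
Accumulation ratio R = 1 / (1 − e^(−kτ)) = 1 / (1 − e^(−0.02326×18.0)) = 1 / (1 − 0.6579) = 2.923
Loading dose = maintenance dose × R = 212 × 2.923 ≈ 620 mg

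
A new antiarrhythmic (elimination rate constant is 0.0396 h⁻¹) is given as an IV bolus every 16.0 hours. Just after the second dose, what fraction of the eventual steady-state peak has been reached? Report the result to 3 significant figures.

f_n = 1 − e^(−nkτ) = 1 − e^(−2 × 0.03960 × 16.0) = 1 − e^(−1.267) = 1 − 0.2816 ≈ 0.718

0.718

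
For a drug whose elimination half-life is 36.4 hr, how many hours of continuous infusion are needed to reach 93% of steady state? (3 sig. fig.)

140 hours

k = ln 2 / 36.4 = 0.01904 hr⁻¹
f = 1 − e^(−kt)  ⇒  t = −ln(1 − f) / k
t = −ln(1 − 0.93) / 0.01904 = 2.659 / 0.01904 ≈ 140 hours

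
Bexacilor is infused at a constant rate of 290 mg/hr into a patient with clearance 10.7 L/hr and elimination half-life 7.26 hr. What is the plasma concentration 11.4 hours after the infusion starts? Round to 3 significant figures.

18.0 µg/mL

Css = rate / CL = 290 / 10.7 = 27.10 µg/mL
k = ln 2 / 7.26 = 0.09547 hr⁻¹
C(t) = Css (1 − e^(−kt)) = 27.10 × (1 − e^(−1.088)) = 27.10 × 0.6632 ≈ 18.0 µg/mL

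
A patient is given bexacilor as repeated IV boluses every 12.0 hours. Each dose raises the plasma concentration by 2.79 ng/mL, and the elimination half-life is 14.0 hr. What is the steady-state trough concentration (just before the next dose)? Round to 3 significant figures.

3.44 ng/mL

k = ln 2 / 14.0 = 0.04951 hr⁻¹
Fraction remaining after one interval: e^(−kτ) = e^(−0.04951 × 12.0) = 0.5520
R = 1 / (1 − 0.5520) = 2.232
Css,max = 2.79 × 2.232 = 6.228 ng/mL
Css,min = Css,max × e^(−kτ) = 6.228 × 0.5520 ≈ 3.44 ng/mL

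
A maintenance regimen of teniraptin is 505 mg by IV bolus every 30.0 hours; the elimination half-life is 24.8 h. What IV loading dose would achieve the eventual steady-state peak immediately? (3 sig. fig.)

k = ln 2 / 24.8 = 0.02795 h⁻¹
Accumulation ratio R = 1 / (1 − e^(−kτ)) = 1 / (1 − e^(−0.02795×30.0)) = 1 / (1 − 0.4324) = 1.762
Loading dose = maintenance dose × R = 505 × 1.762 ≈ 890 mg

890 mg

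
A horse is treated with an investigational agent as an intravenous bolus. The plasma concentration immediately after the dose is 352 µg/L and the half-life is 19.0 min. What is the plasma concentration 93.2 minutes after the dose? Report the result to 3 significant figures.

k = ln 2 / 19.0 = 0.03648 min⁻¹
93.2 min is 4.905 half-lives, so C = 352 × (1/2)^4.905 = 352 × 0.03337 ≈ 11.7 µg/L

11.7 µg/L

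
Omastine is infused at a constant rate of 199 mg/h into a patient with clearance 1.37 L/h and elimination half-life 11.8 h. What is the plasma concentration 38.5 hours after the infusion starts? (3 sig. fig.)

130 µg/mL

Css = rate / CL = 199 / 1.37 = 145.3 µg/mL
k = ln 2 / 11.8 = 0.05874 h⁻¹
C(t) = Css (1 − e^(−kt)) = 145.3 × (1 − e^(−2.262)) = 145.3 × 0.8958 ≈ 130 µg/mL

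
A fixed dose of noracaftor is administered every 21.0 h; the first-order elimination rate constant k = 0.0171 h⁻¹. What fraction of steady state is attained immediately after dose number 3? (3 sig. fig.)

f_n = 1 − e^(−nkτ) = 1 − e^(−3 × 0.01710 × 21.0) = 1 − e^(−1.077) = 1 − 0.3405 ≈ 0.659

0.659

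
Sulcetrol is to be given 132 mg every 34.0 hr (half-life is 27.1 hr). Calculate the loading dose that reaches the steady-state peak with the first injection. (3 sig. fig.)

227 mg

k = ln 2 / 27.1 = 0.02558 hr⁻¹
Accumulation ratio R = 1 / (1 − e^(−kτ)) = 1 / (1 − e^(−0.02558×34.0)) = 1 / (1 − 0.4191) = 1.721
Loading dose = maintenance dose × R = 132 × 1.721 ≈ 227 mg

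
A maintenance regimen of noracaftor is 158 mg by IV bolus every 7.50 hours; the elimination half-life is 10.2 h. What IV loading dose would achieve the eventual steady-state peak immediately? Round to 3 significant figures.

396 mg

k = ln 2 / 10.2 = 0.06796 h⁻¹
Accumulation ratio R = 1 / (1 − e^(−kτ)) = 1 / (1 − e^(−0.06796×7.50)) = 1 / (1 − 0.6007) = 2.504
Loading dose = maintenance dose × R = 158 × 2.504 ≈ 396 mg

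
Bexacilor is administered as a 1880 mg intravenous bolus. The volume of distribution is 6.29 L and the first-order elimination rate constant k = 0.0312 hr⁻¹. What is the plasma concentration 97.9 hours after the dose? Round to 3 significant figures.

14.1 µg/mL

C₀ = dose / V = 1880 / 6.29 = 298.9 µg/mL
C(t) = C₀ e^(−kt) = 298.9 × e^(−0.03120 × 97.9) = 298.9 × e^(−3.054) = 298.9 × 0.04715 ≈ 14.1 µg/mL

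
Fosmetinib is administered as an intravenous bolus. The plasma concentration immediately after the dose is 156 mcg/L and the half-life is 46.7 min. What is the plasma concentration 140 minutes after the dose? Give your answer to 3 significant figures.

19.5 mcg/L

k = ln 2 / 46.7 = 0.01484 min⁻¹
C(t) = C₀ e^(−kt) = 156 × e^(−0.01484 × 140) = 156 × e^(−2.078) = 156 × 0.1252 ≈ 19.5 mcg/L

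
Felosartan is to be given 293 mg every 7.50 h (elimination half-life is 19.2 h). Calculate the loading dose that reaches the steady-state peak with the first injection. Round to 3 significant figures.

1240 mg

k = ln 2 / 19.2 = 0.03610 h⁻¹
Accumulation ratio R = 1 / (1 − e^(−kτ)) = 1 / (1 − e^(−0.03610×7.50)) = 1 / (1 − 0.7628) = 4.216
Loading dose = maintenance dose × R = 293 × 4.216 ≈ 1240 mg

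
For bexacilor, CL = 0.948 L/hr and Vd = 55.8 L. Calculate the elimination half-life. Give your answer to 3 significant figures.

k = CL / V = 0.948 / 55.8 = 0.01699 hr⁻¹
t½ = ln 2 / k = ln 2 / 0.01699 ≈ 40.8 hours

40.8 hours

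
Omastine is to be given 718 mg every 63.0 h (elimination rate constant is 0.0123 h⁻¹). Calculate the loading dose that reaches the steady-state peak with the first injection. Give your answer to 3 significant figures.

Accumulation ratio R = 1 / (1 − e^(−kτ)) = 1 / (1 − e^(−0.01230×63.0)) = 1 / (1 − 0.4607) = 1.854
Loading dose = maintenance dose × R = 718 × 1.854 ≈ 1330 mg

1330 mg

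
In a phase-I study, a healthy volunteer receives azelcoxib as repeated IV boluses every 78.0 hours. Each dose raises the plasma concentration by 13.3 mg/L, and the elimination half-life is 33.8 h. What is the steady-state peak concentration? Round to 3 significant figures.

k = ln 2 / 33.8 = 0.02051 h⁻¹
Fraction remaining after one interval: e^(−kτ) = e^(−0.02051 × 78.0) = 0.2020
R = 1 / (1 − 0.2020) = 1.253
Css,max = 13.3 × 1.253 ≈ 16.7 mg/L

16.7 mg/L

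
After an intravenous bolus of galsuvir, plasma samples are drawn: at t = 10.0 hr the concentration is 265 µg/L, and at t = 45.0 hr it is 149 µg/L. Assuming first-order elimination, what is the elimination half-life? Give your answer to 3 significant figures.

k = ln(C₁/C₂) / (t₂ − t₁) = ln(265/149) / (45.0 − 10.0)
  = 0.5758 / 35.00 = 0.01645 hr⁻¹
t½ = ln 2 / k = ln 2 / 0.01645 ≈ 42.1 hours

42.1 hours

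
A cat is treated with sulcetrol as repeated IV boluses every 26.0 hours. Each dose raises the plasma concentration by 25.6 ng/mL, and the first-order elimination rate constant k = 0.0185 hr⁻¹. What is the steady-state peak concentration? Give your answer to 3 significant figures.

67.0 ng/mL

Fraction remaining after one interval: e^(−kτ) = e^(−0.01850 × 26.0) = 0.6182
R = 1 / (1 − 0.6182) = 2.619
Css,max = 25.6 × 2.619 ≈ 67.0 ng/mL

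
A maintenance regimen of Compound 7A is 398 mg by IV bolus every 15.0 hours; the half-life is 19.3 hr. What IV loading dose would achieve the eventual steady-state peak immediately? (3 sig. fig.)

k = ln 2 / 19.3 = 0.03591 hr⁻¹
Accumulation ratio R = 1 / (1 − e^(−kτ)) = 1 / (1 − e^(−0.03591×15.0)) = 1 / (1 − 0.5835) = 2.401
Loading dose = maintenance dose × R = 398 × 2.401 ≈ 956 mg

956 mg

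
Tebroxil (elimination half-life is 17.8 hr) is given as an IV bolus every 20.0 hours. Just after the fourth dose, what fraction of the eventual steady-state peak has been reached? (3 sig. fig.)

0.956

k = ln 2 / 17.8 = 0.03894 hr⁻¹
f_n = 1 − e^(−nkτ) = 1 − e^(−4 × 0.03894 × 20.0) = 1 − e^(−3.115) = 1 − 0.04437 ≈ 0.956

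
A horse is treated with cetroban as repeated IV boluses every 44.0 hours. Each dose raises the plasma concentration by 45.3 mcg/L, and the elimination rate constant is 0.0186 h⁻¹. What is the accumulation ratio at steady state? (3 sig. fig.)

1.79

Fraction remaining after one interval: e^(−kτ) = e^(−0.01860 × 44.0) = 0.4411
R = 1 / (1 − 0.4411) = 1 / 0.5589 ≈ 1.79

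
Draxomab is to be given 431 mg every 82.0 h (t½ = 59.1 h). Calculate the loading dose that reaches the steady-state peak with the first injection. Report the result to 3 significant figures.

698 mg

k = ln 2 / 59.1 = 0.01173 h⁻¹
Accumulation ratio R = 1 / (1 − e^(−kτ)) = 1 / (1 − e^(−0.01173×82.0)) = 1 / (1 − 0.3822) = 1.619
Loading dose = maintenance dose × R = 431 × 1.619 ≈ 698 mg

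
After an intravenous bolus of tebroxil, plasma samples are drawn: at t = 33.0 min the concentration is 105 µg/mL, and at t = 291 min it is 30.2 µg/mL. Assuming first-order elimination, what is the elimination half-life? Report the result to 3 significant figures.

k = ln(C₁/C₂) / (t₂ − t₁) = ln(105/30.2) / (291 − 33.0)
  = 1.246 / 258.0 = 0.004830 min⁻¹
t½ = ln 2 / k = ln 2 / 0.004830 ≈ 144 minutes

144 minutes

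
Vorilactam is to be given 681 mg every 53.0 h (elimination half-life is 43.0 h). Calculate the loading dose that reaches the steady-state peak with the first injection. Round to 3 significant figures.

1190 mg

k = ln 2 / 43.0 = 0.01612 h⁻¹
Accumulation ratio R = 1 / (1 − e^(−kτ)) = 1 / (1 − e^(−0.01612×53.0)) = 1 / (1 − 0.4256) = 1.741
Loading dose = maintenance dose × R = 681 × 1.741 ≈ 1190 mg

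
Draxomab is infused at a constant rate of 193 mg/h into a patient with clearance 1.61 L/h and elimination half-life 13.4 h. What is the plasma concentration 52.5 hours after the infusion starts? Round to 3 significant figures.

112 mg/L

Css = rate / CL = 193 / 1.61 = 119.9 mg/L
k = ln 2 / 13.4 = 0.05173 h⁻¹
C(t) = Css (1 − e^(−kt)) = 119.9 × (1 − e^(−2.716)) = 119.9 × 0.9338 ≈ 112 mg/L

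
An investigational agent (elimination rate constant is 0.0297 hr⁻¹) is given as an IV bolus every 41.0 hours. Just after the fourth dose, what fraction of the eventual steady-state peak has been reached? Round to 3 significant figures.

0.992

f_n = 1 − e^(−nkτ) = 1 − e^(−4 × 0.02970 × 41.0) = 1 − e^(−4.871) = 1 − 0.007667 ≈ 0.992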